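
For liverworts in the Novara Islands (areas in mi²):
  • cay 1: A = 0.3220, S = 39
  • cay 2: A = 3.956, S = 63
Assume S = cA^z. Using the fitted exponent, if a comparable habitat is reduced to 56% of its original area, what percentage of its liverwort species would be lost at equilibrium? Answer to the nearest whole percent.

z = ln(63/39) / ln(3.956/0.322) = 0.4796 / 2.5084 = 0.1912
S_new/S_old = (A_new/A_old)^z = 0.56^0.1912 = exp(0.1912 × -0.5798) = 0.8951
Fraction lost = 1 − 0.8951 = 0.1049

10%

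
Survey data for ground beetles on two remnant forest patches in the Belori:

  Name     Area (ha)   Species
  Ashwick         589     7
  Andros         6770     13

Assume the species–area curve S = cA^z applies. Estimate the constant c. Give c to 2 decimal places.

z = ln(S₂/S₁) / ln(A₂/A₁) = ln(13/7) / ln(6770/589) = 0.6190 / 2.4418 = 0.2535
c = S₁ / A₁^z = 7 / 589^0.2535 = 7 / 5.038 = 1.389

1.39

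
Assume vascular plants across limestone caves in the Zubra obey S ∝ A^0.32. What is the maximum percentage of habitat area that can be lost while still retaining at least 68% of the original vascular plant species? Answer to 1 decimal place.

70.0%

Need (A_new/A_old)^0.32 = 0.68, so A_new/A_old = 0.68^(1/0.32) = 0.68^3.125
ln(A_new/A_old) = ln 0.68 / 0.32 = -0.3857 / 0.32 = -1.2052
A_new/A_old = e^-1.2052 ≈ 0.2996
Fraction that can be lost = 1 − 0.2996 = 0.7004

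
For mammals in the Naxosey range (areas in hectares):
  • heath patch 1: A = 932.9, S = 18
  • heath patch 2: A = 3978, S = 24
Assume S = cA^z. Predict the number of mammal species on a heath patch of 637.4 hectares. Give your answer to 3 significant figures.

16.7

z = ln(24/18) / ln(3978/932.9) = 0.2877 / 1.4502 = 0.1984
c = 18 / 932.9^0.1984 = 18 / 3.883 = 4.636
S₃ = 4.636 × 637.4^0.1984 = 4.636 × 3.6 ≈ 16.69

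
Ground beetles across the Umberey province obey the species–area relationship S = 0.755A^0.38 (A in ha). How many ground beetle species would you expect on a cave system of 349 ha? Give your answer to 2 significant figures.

7.0

S = 0.755 × 349^0.38 = 0.755 × 9.253 ≈ 6.986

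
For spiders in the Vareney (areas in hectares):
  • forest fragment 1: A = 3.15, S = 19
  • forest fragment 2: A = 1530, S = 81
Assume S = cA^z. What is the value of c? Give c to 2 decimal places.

z = ln(S₂/S₁) / ln(A₂/A₁) = ln(81/19) / ln(1530/3.15) = 1.4500 / 6.1856 = 0.2344
c = S₁ / A₁^z = 19 / 3.15^0.2344 = 19 / 1.309 = 14.52

14.52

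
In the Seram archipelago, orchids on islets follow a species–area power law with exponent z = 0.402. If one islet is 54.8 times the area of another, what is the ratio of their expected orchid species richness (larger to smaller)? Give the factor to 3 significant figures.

S₂/S₁ = (A₂/A₁)^z = 54.8^0.402
ln(S₂/S₁) = 0.402 × ln 54.8 = 0.402 × 4.0037 = 1.6095
S₂/S₁ = e^1.6095 ≈ 5

5.00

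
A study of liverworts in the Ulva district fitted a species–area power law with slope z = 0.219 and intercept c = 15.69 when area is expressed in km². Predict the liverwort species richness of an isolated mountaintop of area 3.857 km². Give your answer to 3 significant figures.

S = 15.69 × 3.857^0.219
ln S = ln 15.69 + 0.219 × ln 3.857 = 2.7530 + 0.219 × 1.3499 = 3.0486
S = e^3.0486 ≈ 21.09

21.1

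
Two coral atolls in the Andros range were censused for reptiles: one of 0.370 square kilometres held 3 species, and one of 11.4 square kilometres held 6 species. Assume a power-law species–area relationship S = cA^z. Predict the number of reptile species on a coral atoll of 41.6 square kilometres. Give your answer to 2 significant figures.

z = ln(6/3) / ln(11.4/0.37) = 0.6931 / 3.4279 = 0.2022
c = 3 / 0.37^0.2022 = 3 / 0.8179 = 3.668
S₃ = 3.668 × 41.6^0.2022 = 3.668 × 2.125 ≈ 7.795

7.8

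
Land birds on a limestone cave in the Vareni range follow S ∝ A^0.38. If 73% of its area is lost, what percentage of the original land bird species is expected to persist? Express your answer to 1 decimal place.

S_new/S_old = (A_new/A_old)^z = 0.27^0.38
= exp(0.38 × ln 0.27) = exp(0.38 × -1.3093) = exp(-0.4975) ≈ 0.608

60.8%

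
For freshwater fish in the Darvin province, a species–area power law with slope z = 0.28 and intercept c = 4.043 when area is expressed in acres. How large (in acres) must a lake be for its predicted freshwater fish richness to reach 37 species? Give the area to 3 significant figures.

2720 acres

37 = 4.043 × A^0.28  ⇒  A^0.28 = 37/4.043 = 9.152
ln A = ln(9.152) / 0.28 = 2.2139 / 0.28 = 7.9069
A = e^7.9069 ≈ 2716 acres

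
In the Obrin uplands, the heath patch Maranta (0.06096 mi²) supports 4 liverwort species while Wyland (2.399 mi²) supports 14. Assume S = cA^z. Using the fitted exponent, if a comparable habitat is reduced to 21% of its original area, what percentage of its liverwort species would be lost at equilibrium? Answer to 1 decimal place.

41.3%

z = ln(14/4) / ln(2.399/0.06096) = 1.2528 / 3.6726 = 0.3411
S_new/S_old = (A_new/A_old)^z = 0.21^0.3411 = exp(0.3411 × -1.5606) = 0.5872
Fraction lost = 1 − 0.5872 = 0.4128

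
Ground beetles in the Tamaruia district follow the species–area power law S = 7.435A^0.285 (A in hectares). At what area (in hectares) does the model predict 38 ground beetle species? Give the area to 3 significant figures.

306 hectares

38 = 7.435 × A^0.285  ⇒  A^0.285 = 38/7.435 = 5.111
ln A = ln(5.111) / 0.285 = 1.6314 / 0.285 = 5.7242
A = e^5.7242 ≈ 306.2 hectares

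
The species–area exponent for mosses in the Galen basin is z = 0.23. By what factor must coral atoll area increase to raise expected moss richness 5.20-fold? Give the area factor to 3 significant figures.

1300

(A₂/A₁)^0.23 = 5.2, so A₂/A₁ = 5.2^(1/0.23) = 5.2^4.348
ln(A₂/A₁) = ln 5.2 / 0.23 = 1.6487 / 0.23 = 7.1681
A₂/A₁ = e^7.1681 ≈ 1297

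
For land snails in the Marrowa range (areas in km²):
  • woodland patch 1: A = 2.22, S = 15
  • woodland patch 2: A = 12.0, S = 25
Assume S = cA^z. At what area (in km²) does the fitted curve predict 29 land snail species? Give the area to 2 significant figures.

z = ln(25/15) / ln(12/2.22) = 0.5108 / 1.6874 = 0.3027
c = 15 / 2.22^0.3027 = 15 / 1.273 = 11.78
A = (29/11.78)^(1/0.3027) ⇒ ln A = ln(2.461)/0.3027 = 2.9752
A = e^2.9752 ≈ 19.59 km²

20 km²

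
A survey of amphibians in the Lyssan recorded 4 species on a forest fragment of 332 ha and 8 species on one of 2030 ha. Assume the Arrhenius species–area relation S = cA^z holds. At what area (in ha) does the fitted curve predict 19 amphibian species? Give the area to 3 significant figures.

19400 ha

z = ln(8/4) / ln(2030/332) = 0.6931 / 1.8107 = 0.3828
c = 4 / 332^0.3828 = 4 / 9.228 = 0.4334
A = (19/0.4334)^(1/0.3828) ⇒ ln A = ln(43.84)/0.3828 = 9.8754
A = e^9.8754 ≈ 19445 ha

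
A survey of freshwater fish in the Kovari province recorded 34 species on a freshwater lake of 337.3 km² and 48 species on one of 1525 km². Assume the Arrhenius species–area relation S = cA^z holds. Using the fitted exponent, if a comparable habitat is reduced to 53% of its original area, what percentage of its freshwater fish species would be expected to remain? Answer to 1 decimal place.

86.5%

z = ln(48/34) / ln(1525/337.3) = 0.3448 / 1.5088 = 0.2286
S_new/S_old = (A_new/A_old)^z = 0.53^0.2286 = exp(0.2286 × -0.6349) = 0.8649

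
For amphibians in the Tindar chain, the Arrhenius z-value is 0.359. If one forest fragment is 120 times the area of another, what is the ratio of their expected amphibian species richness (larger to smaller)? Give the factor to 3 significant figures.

S₂/S₁ = (A₂/A₁)^z = 120^0.359
ln(S₂/S₁) = 0.359 × ln 120 = 0.359 × 4.7875 = 1.7187
S₂/S₁ = e^1.7187 ≈ 5.577

5.58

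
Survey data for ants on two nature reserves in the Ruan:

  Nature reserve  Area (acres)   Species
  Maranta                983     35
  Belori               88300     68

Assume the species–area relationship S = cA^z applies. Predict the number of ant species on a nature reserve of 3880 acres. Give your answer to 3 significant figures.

z = ln(68/35) / ln(88300/983) = 0.6642 / 4.4979 = 0.1477
c = 35 / 983^0.1477 = 35 / 2.766 = 12.65
S₃ = 12.65 × 3880^0.1477 = 12.65 × 3.388 ≈ 42.87

42.9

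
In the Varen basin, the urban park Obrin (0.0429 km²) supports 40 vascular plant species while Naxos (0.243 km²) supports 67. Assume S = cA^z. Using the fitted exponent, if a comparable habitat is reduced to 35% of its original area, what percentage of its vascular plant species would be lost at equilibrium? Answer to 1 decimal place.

26.8%

z = ln(67/40) / ln(0.243/0.0429) = 0.5158 / 1.7342 = 0.2974
S_new/S_old = (A_new/A_old)^z = 0.35^0.2974 = exp(0.2974 × -1.0498) = 0.7318
Fraction lost = 1 − 0.7318 = 0.2682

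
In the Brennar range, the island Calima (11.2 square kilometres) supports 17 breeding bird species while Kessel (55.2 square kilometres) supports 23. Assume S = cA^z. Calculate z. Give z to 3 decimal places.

0.190

Taking logs: ln S = ln c + z ln A, so z = (ln S₂ − ln S₁)/(ln A₂ − ln A₁).
z = ln(23/17) / ln(55.2/11.2) = ln(1.353) / ln(4.929) = 0.3023 / 1.5950 = 0.1895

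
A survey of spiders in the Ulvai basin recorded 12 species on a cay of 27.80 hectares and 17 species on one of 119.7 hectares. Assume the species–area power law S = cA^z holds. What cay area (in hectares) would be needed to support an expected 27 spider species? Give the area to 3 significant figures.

832 hectares

z = ln(17/12) / ln(119.7/27.8) = 0.3483 / 1.4600 = 0.2386
c = 12 / 27.8^0.2386 = 12 / 2.211 = 5.428
A = (27/5.428)^(1/0.2386) ⇒ ln A = ln(4.974)/0.2386 = 6.7241
A = e^6.7241 ≈ 832.2 hectares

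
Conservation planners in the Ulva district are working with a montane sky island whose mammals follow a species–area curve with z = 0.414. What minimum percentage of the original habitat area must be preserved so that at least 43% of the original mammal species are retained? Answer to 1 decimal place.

13.0%

Need (A_new/A_old)^0.414 = 0.43, so A_new/A_old = 0.43^(1/0.414) = 0.43^2.415
ln(A_new/A_old) = ln 0.43 / 0.414 = -0.8440 / 0.414 = -2.0386
A_new/A_old = e^-2.0386 ≈ 0.1302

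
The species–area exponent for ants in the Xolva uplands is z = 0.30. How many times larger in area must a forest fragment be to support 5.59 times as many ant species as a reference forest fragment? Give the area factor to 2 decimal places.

310.01

(A₂/A₁)^0.3 = 5.59, so A₂/A₁ = 5.59^(1/0.3) = 5.59^3.333
ln(A₂/A₁) = ln 5.59 / 0.3 = 1.7210 / 0.3 = 5.7366
A₂/A₁ = e^5.7366 ≈ 310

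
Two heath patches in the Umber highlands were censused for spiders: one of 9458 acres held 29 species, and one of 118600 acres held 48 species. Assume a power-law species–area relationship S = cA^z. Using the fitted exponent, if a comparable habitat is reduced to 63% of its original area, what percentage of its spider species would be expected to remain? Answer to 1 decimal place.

91.2%

z = ln(48/29) / ln(118600/9458) = 0.5039 / 2.5289 = 0.1993
S_new/S_old = (A_new/A_old)^z = 0.63^0.1993 = exp(0.1993 × -0.4620) = 0.912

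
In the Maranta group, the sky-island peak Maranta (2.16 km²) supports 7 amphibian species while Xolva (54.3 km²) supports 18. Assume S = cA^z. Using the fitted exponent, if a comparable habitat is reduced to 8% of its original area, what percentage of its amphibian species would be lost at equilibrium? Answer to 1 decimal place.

52.3%

z = ln(18/7) / ln(54.3/2.16) = 0.9445 / 3.2244 = 0.2929
S_new/S_old = (A_new/A_old)^z = 0.08^0.2929 = exp(0.2929 × -2.5257) = 0.4772
Fraction lost = 1 − 0.4772 = 0.5228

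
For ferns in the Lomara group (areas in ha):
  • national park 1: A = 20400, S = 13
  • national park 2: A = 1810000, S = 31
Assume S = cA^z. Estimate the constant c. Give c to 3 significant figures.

1.90

z = ln(S₂/S₁) / ln(A₂/A₁) = ln(31/13) / ln(1810000/20400) = 0.8690 / 4.4855 = 0.1937
c = S₁ / A₁^z = 13 / 20400^0.1937 = 13 / 6.838 = 1.901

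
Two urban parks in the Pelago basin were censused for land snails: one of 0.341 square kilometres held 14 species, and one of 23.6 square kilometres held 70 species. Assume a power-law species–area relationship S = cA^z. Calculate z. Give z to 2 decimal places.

Taking logs: ln S = ln c + z ln A, so z = (ln S₂ − ln S₁)/(ln A₂ − ln A₁).
z = ln(70/14) / ln(23.6/0.341) = ln(5) / ln(69.21) = 1.6094 / 4.2371 = 0.3798

0.38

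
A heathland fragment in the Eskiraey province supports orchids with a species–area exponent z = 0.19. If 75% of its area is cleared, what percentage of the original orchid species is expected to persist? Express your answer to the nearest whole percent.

77%

S_new/S_old = (A_new/A_old)^z = 0.25^0.19
= exp(0.19 × ln 0.25) = exp(0.19 × -1.3863) = exp(-0.2634) ≈ 0.7684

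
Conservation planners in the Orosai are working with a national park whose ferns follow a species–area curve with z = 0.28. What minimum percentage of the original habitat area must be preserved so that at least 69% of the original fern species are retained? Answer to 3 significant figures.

26.6%

Need (A_new/A_old)^0.28 = 0.69, so A_new/A_old = 0.69^(1/0.28) = 0.69^3.571
ln(A_new/A_old) = ln 0.69 / 0.28 = -0.3711 / 0.28 = -1.3252
A_new/A_old = e^-1.3252 ≈ 0.2657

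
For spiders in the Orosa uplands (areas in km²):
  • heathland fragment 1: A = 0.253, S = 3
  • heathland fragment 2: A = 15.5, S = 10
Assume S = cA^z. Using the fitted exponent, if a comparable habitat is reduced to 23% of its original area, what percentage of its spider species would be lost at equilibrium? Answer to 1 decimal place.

34.9%

z = ln(10/3) / ln(15.5/0.253) = 1.2040 / 4.1152 = 0.2926
S_new/S_old = (A_new/A_old)^z = 0.23^0.2926 = exp(0.2926 × -1.4697) = 0.6505
Fraction lost = 1 − 0.6505 = 0.3495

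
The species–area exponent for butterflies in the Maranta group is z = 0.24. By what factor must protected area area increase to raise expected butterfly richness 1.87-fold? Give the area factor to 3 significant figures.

13.6

(A₂/A₁)^0.24 = 1.87, so A₂/A₁ = 1.87^(1/0.24) = 1.87^4.167
ln(A₂/A₁) = ln 1.87 / 0.24 = 0.6259 / 0.24 = 2.6081
A₂/A₁ = e^2.6081 ≈ 13.57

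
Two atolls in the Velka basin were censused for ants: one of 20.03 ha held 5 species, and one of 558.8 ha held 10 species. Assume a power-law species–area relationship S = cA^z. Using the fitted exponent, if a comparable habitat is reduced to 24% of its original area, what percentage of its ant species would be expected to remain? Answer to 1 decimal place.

z = ln(10/5) / ln(558.8/20.03) = 0.6931 / 3.3286 = 0.2082
S_new/S_old = (A_new/A_old)^z = 0.24^0.2082 = exp(0.2082 × -1.4271) = 0.7429

74.3%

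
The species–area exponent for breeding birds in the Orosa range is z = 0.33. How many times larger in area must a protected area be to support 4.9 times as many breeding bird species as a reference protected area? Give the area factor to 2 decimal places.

(A₂/A₁)^0.33 = 4.9, so A₂/A₁ = 4.9^(1/0.33) = 4.9^3.03
ln(A₂/A₁) = ln 4.9 / 0.33 = 1.5892 / 0.33 = 4.8159
A₂/A₁ = e^4.8159 ≈ 123.5

123.45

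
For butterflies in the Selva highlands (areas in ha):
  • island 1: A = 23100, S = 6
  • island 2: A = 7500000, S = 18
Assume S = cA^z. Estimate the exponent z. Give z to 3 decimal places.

0.190

Taking logs: ln S = ln c + z ln A, so z = (ln S₂ − ln S₁)/(ln A₂ − ln A₁).
z = ln(18/6) / ln(7500000/23100) = ln(3) / ln(324.7) = 1.0986 / 5.7828 = 0.1900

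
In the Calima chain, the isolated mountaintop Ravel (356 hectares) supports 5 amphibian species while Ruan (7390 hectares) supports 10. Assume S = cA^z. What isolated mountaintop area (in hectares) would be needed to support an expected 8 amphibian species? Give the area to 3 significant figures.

2780 hectares

z = ln(10/5) / ln(7390/356) = 0.6931 / 3.0330 = 0.2285
c = 5 / 356^0.2285 = 5 / 3.829 = 1.306
A = (8/1.306)^(1/0.2285) ⇒ ln A = ln(6.127)/0.2285 = 7.9315
A = e^7.9315 ≈ 2784 hectares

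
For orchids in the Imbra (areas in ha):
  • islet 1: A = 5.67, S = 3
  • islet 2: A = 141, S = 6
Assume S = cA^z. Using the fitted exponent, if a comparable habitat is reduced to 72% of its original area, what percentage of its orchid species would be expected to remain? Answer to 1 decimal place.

93.2%

z = ln(6/3) / ln(141/5.67) = 0.6931 / 3.2136 = 0.2157
S_new/S_old = (A_new/A_old)^z = 0.72^0.2157 = exp(0.2157 × -0.3285) = 0.9316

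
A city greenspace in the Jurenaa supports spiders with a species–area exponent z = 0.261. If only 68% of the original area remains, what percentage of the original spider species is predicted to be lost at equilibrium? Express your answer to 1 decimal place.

S_new/S_old = (A_new/A_old)^z = 0.68^0.261
= exp(0.261 × ln 0.68) = exp(0.261 × -0.3857) = exp(-0.1007) ≈ 0.9042
Fraction lost = 1 − 0.9042 = 0.09576

9.6%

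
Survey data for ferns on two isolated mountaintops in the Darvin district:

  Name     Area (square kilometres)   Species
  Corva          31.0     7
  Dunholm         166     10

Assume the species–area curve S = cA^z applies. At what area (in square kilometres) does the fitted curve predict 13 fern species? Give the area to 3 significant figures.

z = ln(10/7) / ln(166/31) = 0.3567 / 1.6780 = 0.2126
c = 7 / 31^0.2126 = 7 / 2.075 = 3.374
A = (13/3.374)^(1/0.2126) ⇒ ln A = ln(3.853)/0.2126 = 6.3463
A = e^6.3463 ≈ 570.4 square kilometres

570 square kilometres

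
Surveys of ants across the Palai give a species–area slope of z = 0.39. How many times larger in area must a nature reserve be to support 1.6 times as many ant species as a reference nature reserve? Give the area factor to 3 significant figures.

3.34

(A₂/A₁)^0.39 = 1.6, so A₂/A₁ = 1.6^(1/0.39) = 1.6^2.564
ln(A₂/A₁) = ln 1.6 / 0.39 = 0.4700 / 0.39 = 1.2051
A₂/A₁ = e^1.2051 ≈ 3.337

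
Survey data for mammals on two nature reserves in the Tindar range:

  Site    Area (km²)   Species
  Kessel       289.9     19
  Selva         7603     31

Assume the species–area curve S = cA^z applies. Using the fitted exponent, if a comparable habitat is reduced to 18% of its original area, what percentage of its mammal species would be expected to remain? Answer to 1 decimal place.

77.3%

z = ln(31/19) / ln(7603/289.9) = 0.4895 / 3.2668 = 0.1499
S_new/S_old = (A_new/A_old)^z = 0.18^0.1499 = exp(0.1499 × -1.7148) = 0.7734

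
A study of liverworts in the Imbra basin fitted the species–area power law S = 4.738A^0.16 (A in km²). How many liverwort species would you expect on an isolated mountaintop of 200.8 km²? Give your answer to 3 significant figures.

S = 4.738 × 200.8^0.16
ln S = ln 4.738 + 0.16 × ln 200.8 = 1.5556 + 0.16 × 5.3023 = 2.4040
S = e^2.4040 ≈ 11.07

11.1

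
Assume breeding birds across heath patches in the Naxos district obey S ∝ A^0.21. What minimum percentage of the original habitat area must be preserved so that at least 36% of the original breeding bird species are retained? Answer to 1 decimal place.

Need (A_new/A_old)^0.21 = 0.36, so A_new/A_old = 0.36^(1/0.21) = 0.36^4.762
ln(A_new/A_old) = ln 0.36 / 0.21 = -1.0217 / 0.21 = -4.8650
A_new/A_old = e^-4.8650 ≈ 0.007712

0.8%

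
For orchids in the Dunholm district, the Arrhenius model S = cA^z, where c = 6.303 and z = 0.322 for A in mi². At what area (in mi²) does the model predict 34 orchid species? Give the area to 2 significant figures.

190 mi²

34 = 6.303 × A^0.322  ⇒  A^0.322 = 34/6.303 = 5.394
ln A = ln(5.394) / 0.322 = 1.6853 / 0.322 = 5.2340
A = e^5.2340 ≈ 187.5 mi²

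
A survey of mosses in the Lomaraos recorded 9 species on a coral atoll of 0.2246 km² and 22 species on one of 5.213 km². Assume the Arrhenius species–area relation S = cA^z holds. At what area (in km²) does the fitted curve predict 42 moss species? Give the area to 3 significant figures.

50.7 km²

z = ln(22/9) / ln(5.213/0.2246) = 0.8938 / 3.1446 = 0.2842
c = 9 / 0.2246^0.2842 = 9 / 0.6541 = 13.76
A = (42/13.76)^(1/0.2842) ⇒ ln A = ln(3.052)/0.2842 = 3.9261
A = e^3.9261 ≈ 50.71 km²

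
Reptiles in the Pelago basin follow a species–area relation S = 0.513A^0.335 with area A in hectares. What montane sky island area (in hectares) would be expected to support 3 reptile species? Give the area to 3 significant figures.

3 = 0.513 × A^0.335  ⇒  A^0.335 = 3/0.513 = 5.848
ln A = ln(5.848) / 0.335 = 1.7661 / 0.335 = 5.2719
A = e^5.2719 ≈ 194.8 hectares

195 hectares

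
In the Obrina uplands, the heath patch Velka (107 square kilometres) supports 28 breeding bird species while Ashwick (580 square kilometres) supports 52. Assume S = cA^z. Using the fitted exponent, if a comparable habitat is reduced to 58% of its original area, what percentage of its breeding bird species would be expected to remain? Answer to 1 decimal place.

z = ln(52/28) / ln(580/107) = 0.6190 / 1.6902 = 0.3663
S_new/S_old = (A_new/A_old)^z = 0.58^0.3663 = exp(0.3663 × -0.5447) = 0.8191

81.9%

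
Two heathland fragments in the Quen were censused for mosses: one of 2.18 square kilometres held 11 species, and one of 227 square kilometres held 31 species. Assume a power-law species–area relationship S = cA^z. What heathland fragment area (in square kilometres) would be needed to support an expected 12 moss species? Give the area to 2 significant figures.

z = ln(31/11) / ln(227/2.18) = 1.0361 / 4.6456 = 0.2230
c = 11 / 2.18^0.2230 = 11 / 1.19 = 9.245
A = (12/9.245)^(1/0.2230) ⇒ ln A = ln(1.298)/0.2230 = 1.1695
A = e^1.1695 ≈ 3.22 square kilometres

3.2 square kilometres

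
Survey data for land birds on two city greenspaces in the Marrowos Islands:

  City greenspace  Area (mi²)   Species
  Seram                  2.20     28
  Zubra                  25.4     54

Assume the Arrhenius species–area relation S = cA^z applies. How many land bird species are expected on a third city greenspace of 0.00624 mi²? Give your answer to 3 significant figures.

5.80

z = ln(54/28) / ln(25.4/2.2) = 0.6568 / 2.4463 = 0.2685
c = 28 / 2.2^0.2685 = 28 / 1.236 = 22.66
S₃ = 22.66 × 0.00624^0.2685 = 22.66 × 0.2559 ≈ 5.798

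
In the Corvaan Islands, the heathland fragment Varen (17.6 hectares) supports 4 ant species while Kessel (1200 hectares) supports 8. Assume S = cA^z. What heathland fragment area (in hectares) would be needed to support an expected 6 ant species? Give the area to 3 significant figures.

z = ln(8/4) / ln(1200/17.6) = 0.6931 / 4.2222 = 0.1642
c = 4 / 17.6^0.1642 = 4 / 1.601 = 2.498
A = (6/2.498)^(1/0.1642) ⇒ ln A = ln(2.402)/0.1642 = 5.3377
A = e^5.3377 ≈ 208 hectares

208 hectares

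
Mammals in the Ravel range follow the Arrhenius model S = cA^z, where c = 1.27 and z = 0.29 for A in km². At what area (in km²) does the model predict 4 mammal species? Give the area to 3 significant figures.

52.3 km²

4 = 1.27 × A^0.29  ⇒  A^0.29 = 4/1.27 = 3.15
ln A = ln(3.15) / 0.29 = 1.1473 / 0.29 = 3.9561
A = e^3.9561 ≈ 52.25 km²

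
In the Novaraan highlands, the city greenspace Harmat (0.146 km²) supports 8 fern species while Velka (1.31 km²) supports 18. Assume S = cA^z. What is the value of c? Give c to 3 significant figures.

z = ln(S₂/S₁) / ln(A₂/A₁) = ln(18/8) / ln(1.31/0.146) = 0.8109 / 2.1942 = 0.3696
c = S₁ / A₁^z = 8 / 0.146^0.3696 = 8 / 0.4911 = 16.29

16.3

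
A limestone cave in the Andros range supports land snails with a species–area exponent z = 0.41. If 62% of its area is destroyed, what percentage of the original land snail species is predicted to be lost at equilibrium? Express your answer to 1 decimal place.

32.7%

S_new/S_old = (A_new/A_old)^z = 0.38^0.41
= exp(0.41 × ln 0.38) = exp(0.41 × -0.9676) = exp(-0.3967) ≈ 0.6725
Fraction lost = 1 − 0.6725 = 0.3275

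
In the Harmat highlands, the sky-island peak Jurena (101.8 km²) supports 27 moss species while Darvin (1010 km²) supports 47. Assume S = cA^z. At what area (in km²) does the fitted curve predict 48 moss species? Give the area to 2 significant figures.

1100 km²

z = ln(47/27) / ln(1010/101.8) = 0.5543 / 2.2947 = 0.2416
c = 27 / 101.8^0.2416 = 27 / 3.055 = 8.838
A = (48/8.838)^(1/0.2416) ⇒ ln A = ln(5.431)/0.2416 = 7.0049
A = e^7.0049 ≈ 1102 km²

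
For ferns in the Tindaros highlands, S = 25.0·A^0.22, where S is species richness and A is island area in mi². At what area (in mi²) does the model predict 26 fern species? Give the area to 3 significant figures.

1.20 mi²

26 = 25 × A^0.22  ⇒  A^0.22 = 26/25 = 1.04
ln A = ln(1.04) / 0.22 = 0.0392 / 0.22 = 0.1783
A = e^0.1783 ≈ 1.195 mi²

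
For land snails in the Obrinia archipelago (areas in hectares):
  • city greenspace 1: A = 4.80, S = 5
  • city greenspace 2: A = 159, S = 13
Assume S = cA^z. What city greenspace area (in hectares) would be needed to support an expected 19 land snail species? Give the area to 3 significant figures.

z = ln(13/5) / ln(159/4.8) = 0.9555 / 3.5003 = 0.2730
c = 5 / 4.8^0.2730 = 5 / 1.534 = 3.258
A = (19/3.258)^(1/0.2730) ⇒ ln A = ln(5.831)/0.2730 = 6.4591
A = e^6.4591 ≈ 638.5 hectares

638 hectares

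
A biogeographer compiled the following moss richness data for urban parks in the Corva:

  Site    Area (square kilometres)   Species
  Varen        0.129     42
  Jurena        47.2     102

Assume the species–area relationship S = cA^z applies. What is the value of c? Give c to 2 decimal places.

z = ln(S₂/S₁) / ln(A₂/A₁) = ln(102/42) / ln(47.2/0.129) = 0.8873 / 5.9023 = 0.1503
c = S₁ / A₁^z = 42 / 0.129^0.1503 = 42 / 0.735 = 57.14

57.14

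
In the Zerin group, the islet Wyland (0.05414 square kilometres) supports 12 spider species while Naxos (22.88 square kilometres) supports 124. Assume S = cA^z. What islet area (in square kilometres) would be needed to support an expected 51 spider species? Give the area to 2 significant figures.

2.3 square kilometres

z = ln(124/12) / ln(22.88/0.05414) = 2.3354 / 6.0464 = 0.3862
c = 12 / 0.05414^0.3862 = 12 / 0.3242 = 37.01
A = (51/37.01)^(1/0.3862) ⇒ ln A = ln(1.378)/0.3862 = 0.8300
A = e^0.8300 ≈ 2.293 square kilometres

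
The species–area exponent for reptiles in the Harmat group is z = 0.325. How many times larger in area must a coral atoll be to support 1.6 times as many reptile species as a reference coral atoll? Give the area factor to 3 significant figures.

(A₂/A₁)^0.325 = 1.6, so A₂/A₁ = 1.6^(1/0.325) = 1.6^3.077
ln(A₂/A₁) = ln 1.6 / 0.325 = 0.4700 / 0.325 = 1.4462
A₂/A₁ = e^1.4462 ≈ 4.247

4.25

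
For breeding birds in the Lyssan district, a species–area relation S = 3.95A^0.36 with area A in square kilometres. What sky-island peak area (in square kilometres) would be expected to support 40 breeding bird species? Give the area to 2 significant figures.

620 square kilometres

40 = 3.95 × A^0.36  ⇒  A^0.36 = 40/3.95 = 10.13
ln A = ln(10.13) / 0.36 = 2.3152 / 0.36 = 6.4310
A = e^6.4310 ≈ 620.8 square kilometres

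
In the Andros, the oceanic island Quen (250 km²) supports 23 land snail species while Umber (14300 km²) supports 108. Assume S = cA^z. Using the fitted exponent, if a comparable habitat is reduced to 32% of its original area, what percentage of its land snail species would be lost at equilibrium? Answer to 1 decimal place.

z = ln(108/23) / ln(14300/250) = 1.5466 / 4.0466 = 0.3822
S_new/S_old = (A_new/A_old)^z = 0.32^0.3822 = exp(0.3822 × -1.1394) = 0.6469
Fraction lost = 1 − 0.6469 = 0.3531

35.3%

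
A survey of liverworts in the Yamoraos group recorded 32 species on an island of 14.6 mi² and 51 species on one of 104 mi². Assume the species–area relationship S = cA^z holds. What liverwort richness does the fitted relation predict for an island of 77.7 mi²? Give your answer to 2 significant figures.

48

z = ln(51/32) / ln(104/14.6) = 0.4661 / 1.9634 = 0.2374
c = 32 / 14.6^0.2374 = 32 / 1.89 = 16.93
S₃ = 16.93 × 77.7^0.2374 = 16.93 × 2.81 ≈ 47.59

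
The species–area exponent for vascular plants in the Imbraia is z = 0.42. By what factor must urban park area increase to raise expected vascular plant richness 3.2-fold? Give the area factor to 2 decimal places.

(A₂/A₁)^0.42 = 3.2, so A₂/A₁ = 3.2^(1/0.42) = 3.2^2.381
ln(A₂/A₁) = ln 3.2 / 0.42 = 1.1632 / 0.42 = 2.7694
A₂/A₁ = e^2.7694 ≈ 15.95

15.95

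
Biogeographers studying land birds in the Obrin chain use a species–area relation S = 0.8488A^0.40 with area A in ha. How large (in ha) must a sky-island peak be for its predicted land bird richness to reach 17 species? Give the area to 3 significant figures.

17 = 0.8488 × A^0.4  ⇒  A^0.4 = 17/0.8488 = 20.03
ln A = ln(20.03) / 0.4 = 2.9971 / 0.4 = 7.4929
A = e^7.4929 ≈ 1795 ha

1800 ha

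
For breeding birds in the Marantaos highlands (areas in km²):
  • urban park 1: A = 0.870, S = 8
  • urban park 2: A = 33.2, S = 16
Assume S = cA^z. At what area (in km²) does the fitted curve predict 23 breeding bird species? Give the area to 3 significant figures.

z = ln(16/8) / ln(33.2/0.87) = 0.6931 / 3.6418 = 0.1903
c = 8 / 0.87^0.1903 = 8 / 0.9738 = 8.215
A = (23/8.215)^(1/0.1903) ⇒ ln A = ln(2.8)/0.1903 = 5.4093
A = e^5.4093 ≈ 223.5 km²

223 km²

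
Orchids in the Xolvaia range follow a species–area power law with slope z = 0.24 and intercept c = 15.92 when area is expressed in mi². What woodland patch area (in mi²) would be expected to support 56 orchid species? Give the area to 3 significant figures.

189 mi²

56 = 15.92 × A^0.24  ⇒  A^0.24 = 56/15.92 = 3.518
ln A = ln(3.518) / 0.24 = 1.2578 / 0.24 = 5.2407
A = e^5.2407 ≈ 188.8 mi²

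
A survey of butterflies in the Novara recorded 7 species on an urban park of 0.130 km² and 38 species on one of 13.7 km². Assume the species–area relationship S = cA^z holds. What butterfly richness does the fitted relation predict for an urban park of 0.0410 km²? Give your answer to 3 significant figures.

4.60

z = ln(38/7) / ln(13.7/0.13) = 1.6917 / 4.6576 = 0.3632
c = 7 / 0.13^0.3632 = 7 / 0.4766 = 14.69
S₃ = 14.69 × 0.041^0.3632 = 14.69 × 0.3134 ≈ 4.603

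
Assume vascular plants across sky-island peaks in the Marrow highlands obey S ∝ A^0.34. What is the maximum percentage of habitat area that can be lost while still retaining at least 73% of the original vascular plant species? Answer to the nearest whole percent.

Need (A_new/A_old)^0.34 = 0.73, so A_new/A_old = 0.73^(1/0.34) = 0.73^2.941
ln(A_new/A_old) = ln 0.73 / 0.34 = -0.3147 / 0.34 = -0.9256
A_new/A_old = e^-0.9256 ≈ 0.3963
Fraction that can be lost = 1 − 0.3963 = 0.6037

60%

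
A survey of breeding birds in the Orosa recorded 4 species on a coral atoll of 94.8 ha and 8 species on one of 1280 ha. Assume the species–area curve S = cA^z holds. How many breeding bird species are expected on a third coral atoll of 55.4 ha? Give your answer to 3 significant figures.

3.47

z = ln(8/4) / ln(1280/94.8) = 0.6931 / 2.6028 = 0.2663
c = 4 / 94.8^0.2663 = 4 / 3.361 = 1.19
S₃ = 1.19 × 55.4^0.2663 = 1.19 × 2.913 ≈ 3.467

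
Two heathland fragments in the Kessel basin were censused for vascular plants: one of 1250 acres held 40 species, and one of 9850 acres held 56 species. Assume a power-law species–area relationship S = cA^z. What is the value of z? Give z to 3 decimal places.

Taking logs: ln S = ln c + z ln A, so z = (ln S₂ − ln S₁)/(ln A₂ − ln A₁).
z = ln(56/40) / ln(9850/1250) = ln(1.4) / ln(7.88) = 0.3365 / 2.0643 = 0.1630

0.163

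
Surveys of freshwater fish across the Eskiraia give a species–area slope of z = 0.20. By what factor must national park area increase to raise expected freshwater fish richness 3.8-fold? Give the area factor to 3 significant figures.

(A₂/A₁)^0.2 = 3.8, so A₂/A₁ = 3.8^(1/0.2) = 3.8^5
ln(A₂/A₁) = ln 3.8 / 0.2 = 1.3350 / 0.2 = 6.6750
A₂/A₁ = e^6.6750 ≈ 792.4

792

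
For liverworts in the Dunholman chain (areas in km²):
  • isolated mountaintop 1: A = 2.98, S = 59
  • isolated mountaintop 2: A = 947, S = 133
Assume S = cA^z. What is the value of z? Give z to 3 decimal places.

0.141

Taking logs: ln S = ln c + z ln A, so z = (ln S₂ − ln S₁)/(ln A₂ − ln A₁).
z = ln(133/59) / ln(947/2.98) = ln(2.254) / ln(317.8) = 0.8128 / 5.7614 = 0.1411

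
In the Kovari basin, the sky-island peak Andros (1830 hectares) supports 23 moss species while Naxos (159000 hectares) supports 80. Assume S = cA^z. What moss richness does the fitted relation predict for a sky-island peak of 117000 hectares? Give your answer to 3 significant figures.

z = ln(80/23) / ln(159000/1830) = 1.2465 / 4.4646 = 0.2792
c = 23 / 1830^0.2792 = 23 / 8.145 = 2.824
S₃ = 2.824 × 117000^0.2792 = 2.824 × 26.01 ≈ 73.43

73.4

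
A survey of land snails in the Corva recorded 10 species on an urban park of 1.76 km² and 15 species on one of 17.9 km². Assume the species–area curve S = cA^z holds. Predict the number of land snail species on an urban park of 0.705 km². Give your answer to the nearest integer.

z = ln(15/10) / ln(17.9/1.76) = 0.4055 / 2.3195 = 0.1748
c = 10 / 1.76^0.1748 = 10 / 1.104 = 9.059
S₃ = 9.059 × 0.705^0.1748 = 9.059 × 0.9407 ≈ 8.522

9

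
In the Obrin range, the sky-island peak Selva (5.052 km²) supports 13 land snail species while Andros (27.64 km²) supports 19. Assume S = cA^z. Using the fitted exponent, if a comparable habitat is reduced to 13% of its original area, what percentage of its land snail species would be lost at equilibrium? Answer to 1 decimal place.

z = ln(19/13) / ln(27.64/5.052) = 0.3795 / 1.6995 = 0.2233
S_new/S_old = (A_new/A_old)^z = 0.13^0.2233 = exp(0.2233 × -2.0402) = 0.6341
Fraction lost = 1 − 0.6341 = 0.3659

36.6%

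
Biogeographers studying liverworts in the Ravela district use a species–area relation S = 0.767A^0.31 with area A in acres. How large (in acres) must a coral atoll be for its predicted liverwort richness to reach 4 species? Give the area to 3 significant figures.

206 acres

4 = 0.767 × A^0.31  ⇒  A^0.31 = 4/0.767 = 5.215
ln A = ln(5.215) / 0.31 = 1.6516 / 0.31 = 5.3276
A = e^5.3276 ≈ 205.9 acres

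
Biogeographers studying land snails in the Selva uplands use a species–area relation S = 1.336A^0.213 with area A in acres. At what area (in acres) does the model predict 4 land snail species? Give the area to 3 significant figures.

172 acres

4 = 1.336 × A^0.213  ⇒  A^0.213 = 4/1.336 = 2.994
ln A = ln(2.994) / 0.213 = 1.0966 / 0.213 = 5.1484
A = e^5.1484 ≈ 172.2 acres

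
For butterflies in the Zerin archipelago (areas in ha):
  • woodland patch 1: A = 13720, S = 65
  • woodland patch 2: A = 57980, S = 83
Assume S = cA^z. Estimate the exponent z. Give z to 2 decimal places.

0.17

Taking logs: ln S = ln c + z ln A, so z = (ln S₂ − ln S₁)/(ln A₂ − ln A₁).
z = ln(83/65) / ln(57980/13720) = ln(1.277) / ln(4.226) = 0.2445 / 1.4412 = 0.1696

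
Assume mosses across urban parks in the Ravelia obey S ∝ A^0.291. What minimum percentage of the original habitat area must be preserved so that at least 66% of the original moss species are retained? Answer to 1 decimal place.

24.0%

Need (A_new/A_old)^0.291 = 0.66, so A_new/A_old = 0.66^(1/0.291) = 0.66^3.436
ln(A_new/A_old) = ln 0.66 / 0.291 = -0.4155 / 0.291 = -1.4279
A_new/A_old = e^-1.4279 ≈ 0.2398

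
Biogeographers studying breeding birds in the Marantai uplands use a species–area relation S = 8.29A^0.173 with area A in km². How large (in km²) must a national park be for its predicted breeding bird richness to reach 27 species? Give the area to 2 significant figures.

27 = 8.29 × A^0.173  ⇒  A^0.173 = 27/8.29 = 3.257
ln A = ln(3.257) / 0.173 = 1.1808 / 0.173 = 6.8254
A = e^6.8254 ≈ 920.9 km²

920 km²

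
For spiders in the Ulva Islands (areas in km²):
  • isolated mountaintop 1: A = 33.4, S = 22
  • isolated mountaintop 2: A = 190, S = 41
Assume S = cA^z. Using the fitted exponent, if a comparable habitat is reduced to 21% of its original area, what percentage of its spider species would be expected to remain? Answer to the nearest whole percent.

57%

z = ln(41/22) / ln(190/33.4) = 0.6225 / 1.7385 = 0.3581
S_new/S_old = (A_new/A_old)^z = 0.21^0.3581 = exp(0.3581 × -1.5606) = 0.5719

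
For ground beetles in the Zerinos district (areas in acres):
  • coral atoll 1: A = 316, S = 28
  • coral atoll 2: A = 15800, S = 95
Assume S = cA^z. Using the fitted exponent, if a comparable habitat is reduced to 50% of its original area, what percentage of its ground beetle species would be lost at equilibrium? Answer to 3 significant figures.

19.5%

z = ln(95/28) / ln(15800/316) = 1.2217 / 3.9120 = 0.3123
S_new/S_old = (A_new/A_old)^z = 0.5^0.3123 = exp(0.3123 × -0.6931) = 0.8054
Fraction lost = 1 − 0.8054 = 0.1946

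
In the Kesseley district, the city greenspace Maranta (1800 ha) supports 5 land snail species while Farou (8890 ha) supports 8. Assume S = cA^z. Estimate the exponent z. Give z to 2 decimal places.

0.29

Taking logs: ln S = ln c + z ln A, so z = (ln S₂ − ln S₁)/(ln A₂ − ln A₁).
z = ln(8/5) / ln(8890/1800) = ln(1.6) / ln(4.939) = 0.4700 / 1.5971 = 0.2943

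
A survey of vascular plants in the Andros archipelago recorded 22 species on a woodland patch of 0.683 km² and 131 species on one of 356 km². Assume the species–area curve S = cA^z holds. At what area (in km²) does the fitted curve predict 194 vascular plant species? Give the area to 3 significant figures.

1410 km²

z = ln(131/22) / ln(356/0.683) = 1.7842 / 6.2562 = 0.2852
c = 22 / 0.683^0.2852 = 22 / 0.897 = 24.53
A = (194/24.53)^(1/0.2852) ⇒ ln A = ln(7.91)/0.2852 = 7.2518
A = e^7.2518 ≈ 1411 km²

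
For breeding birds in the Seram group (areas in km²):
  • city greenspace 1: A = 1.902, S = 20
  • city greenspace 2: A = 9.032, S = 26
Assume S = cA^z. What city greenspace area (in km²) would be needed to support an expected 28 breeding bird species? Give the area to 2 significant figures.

14 km²

z = ln(26/20) / ln(9.032/1.902) = 0.2624 / 1.5579 = 0.1684
c = 20 / 1.902^0.1684 = 20 / 1.114 = 17.95
A = (28/17.95)^(1/0.1684) ⇒ ln A = ln(1.56)/0.1684 = 2.6408
A = e^2.6408 ≈ 14.02 km²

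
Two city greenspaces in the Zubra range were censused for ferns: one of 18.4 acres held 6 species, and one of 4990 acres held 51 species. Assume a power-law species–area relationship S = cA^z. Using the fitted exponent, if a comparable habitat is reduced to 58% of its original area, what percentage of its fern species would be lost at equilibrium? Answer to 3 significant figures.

18.8%

z = ln(51/6) / ln(4990/18.4) = 2.1401 / 5.6028 = 0.3820
S_new/S_old = (A_new/A_old)^z = 0.58^0.3820 = exp(0.3820 × -0.5447) = 0.8122
Fraction lost = 1 − 0.8122 = 0.1878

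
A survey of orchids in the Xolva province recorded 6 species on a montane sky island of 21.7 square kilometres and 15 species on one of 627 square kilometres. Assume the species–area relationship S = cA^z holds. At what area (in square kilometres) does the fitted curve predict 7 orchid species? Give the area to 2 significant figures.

38 square kilometres

z = ln(15/6) / ln(627/21.7) = 0.9163 / 3.3636 = 0.2724
c = 6 / 21.7^0.2724 = 6 / 2.312 = 2.595
A = (7/2.595)^(1/0.2724) ⇒ ln A = ln(2.698)/0.2724 = 3.6432
A = e^3.6432 ≈ 38.21 square kilometres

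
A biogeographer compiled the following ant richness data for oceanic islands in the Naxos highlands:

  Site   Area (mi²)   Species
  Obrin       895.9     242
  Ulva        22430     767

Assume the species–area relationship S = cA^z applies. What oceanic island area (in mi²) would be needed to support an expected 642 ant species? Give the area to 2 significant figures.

14000 mi²

z = ln(767/242) / ln(22430/895.9) = 1.1535 / 3.2203 = 0.3582
c = 242 / 895.9^0.3582 = 242 / 11.42 = 21.2
A = (642/21.2)^(1/0.3582) ⇒ ln A = ln(30.29)/0.3582 = 9.5215
A = e^9.5215 ≈ 13650 mi²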